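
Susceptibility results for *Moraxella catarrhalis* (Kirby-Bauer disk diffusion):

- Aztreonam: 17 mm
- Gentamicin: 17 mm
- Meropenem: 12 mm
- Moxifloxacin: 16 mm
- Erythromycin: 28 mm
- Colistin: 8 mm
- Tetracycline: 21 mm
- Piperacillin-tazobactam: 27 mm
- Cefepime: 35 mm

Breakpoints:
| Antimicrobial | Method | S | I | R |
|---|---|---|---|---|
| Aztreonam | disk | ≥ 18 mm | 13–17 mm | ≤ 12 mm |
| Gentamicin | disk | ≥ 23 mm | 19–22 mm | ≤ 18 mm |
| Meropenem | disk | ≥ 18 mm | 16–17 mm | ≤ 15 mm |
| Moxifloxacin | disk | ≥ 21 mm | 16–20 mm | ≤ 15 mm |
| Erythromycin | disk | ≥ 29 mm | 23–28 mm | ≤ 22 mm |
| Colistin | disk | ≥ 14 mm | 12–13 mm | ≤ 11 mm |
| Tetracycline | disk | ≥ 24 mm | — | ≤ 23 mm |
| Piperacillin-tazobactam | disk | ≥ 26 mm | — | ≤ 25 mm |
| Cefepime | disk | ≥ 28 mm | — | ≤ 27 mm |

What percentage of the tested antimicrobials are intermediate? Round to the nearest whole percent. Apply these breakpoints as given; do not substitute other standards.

33%

Aztreonam: 17 mm is in 13–17 mm — I
Gentamicin 17 mm: ≤ 18 mm ⇒ R
Meropenem (12 mm) ≤ 15 mm — Resistant
Moxifloxacin 16 mm: in 16–20 mm — I
Erythromycin: 28 mm is in 23–28 mm → intermediate
Colistin: 8 mm is ≤ 11 mm ⇒ R
Tetracycline: 21 mm is ≤ 23 mm → Resistant
Piperacillin-tazobactam 27 mm: ≥ 26 mm — S
Cefepime 35 mm: ≥ 28 mm — Susceptible
Intermediate: 3/9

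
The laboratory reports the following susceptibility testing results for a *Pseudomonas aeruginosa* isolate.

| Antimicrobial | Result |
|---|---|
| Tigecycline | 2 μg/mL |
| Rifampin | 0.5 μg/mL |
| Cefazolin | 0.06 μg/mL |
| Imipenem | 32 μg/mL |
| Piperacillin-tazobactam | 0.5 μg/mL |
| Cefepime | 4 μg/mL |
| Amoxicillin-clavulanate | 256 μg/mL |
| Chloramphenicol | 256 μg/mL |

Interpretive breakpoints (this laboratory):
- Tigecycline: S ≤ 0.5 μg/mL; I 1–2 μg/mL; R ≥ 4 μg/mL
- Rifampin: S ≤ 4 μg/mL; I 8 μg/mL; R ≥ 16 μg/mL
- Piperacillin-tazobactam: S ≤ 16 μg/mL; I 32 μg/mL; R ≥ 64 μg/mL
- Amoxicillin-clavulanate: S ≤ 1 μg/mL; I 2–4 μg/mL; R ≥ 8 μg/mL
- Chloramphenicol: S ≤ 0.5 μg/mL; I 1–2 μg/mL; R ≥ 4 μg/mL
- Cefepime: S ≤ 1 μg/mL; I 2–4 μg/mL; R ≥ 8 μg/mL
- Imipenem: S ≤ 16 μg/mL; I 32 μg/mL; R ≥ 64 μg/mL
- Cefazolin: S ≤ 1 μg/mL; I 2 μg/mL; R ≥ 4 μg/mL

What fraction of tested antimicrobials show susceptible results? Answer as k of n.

3 of 8

Tigecycline (2 μg/mL) in 1–2 μg/mL → intermediate
Rifampin 0.5 μg/mL: ≤ 4 μg/mL → S
Cefazolin (0.06 μg/mL) ≤ 1 μg/mL ⇒ susceptible
Imipenem 32 μg/mL: = 32 μg/mL ⇒ Intermediate
Piperacillin-tazobactam 0.5 μg/mL: ≤ 16 μg/mL — susceptible
Cefepime 4 μg/mL: in 2–4 μg/mL — I
Amoxicillin-clavulanate: 256 μg/mL is ≥ 8 μg/mL → resistant
Chloramphenicol 256 μg/mL: ≥ 4 μg/mL → resistant
Susceptible: 3/8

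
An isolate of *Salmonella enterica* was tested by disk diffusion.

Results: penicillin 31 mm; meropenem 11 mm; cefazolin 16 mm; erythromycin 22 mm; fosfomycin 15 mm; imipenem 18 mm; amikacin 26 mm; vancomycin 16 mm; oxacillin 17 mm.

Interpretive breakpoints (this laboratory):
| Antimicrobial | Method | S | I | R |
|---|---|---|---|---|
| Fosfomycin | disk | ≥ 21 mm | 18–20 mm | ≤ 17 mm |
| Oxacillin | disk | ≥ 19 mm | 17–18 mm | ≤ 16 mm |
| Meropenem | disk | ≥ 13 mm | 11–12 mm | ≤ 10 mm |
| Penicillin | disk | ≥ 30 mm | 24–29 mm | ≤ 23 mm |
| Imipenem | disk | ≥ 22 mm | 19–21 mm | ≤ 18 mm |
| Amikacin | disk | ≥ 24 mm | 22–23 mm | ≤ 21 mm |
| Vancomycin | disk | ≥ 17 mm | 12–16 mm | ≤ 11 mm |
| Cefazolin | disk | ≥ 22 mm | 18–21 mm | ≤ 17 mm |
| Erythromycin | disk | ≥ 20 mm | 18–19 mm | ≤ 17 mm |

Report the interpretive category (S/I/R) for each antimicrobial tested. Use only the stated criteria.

Penicillin 31 mm: ≥ 30 mm — susceptible
Meropenem 11 mm: in 11–12 mm → I
Cefazolin: 16 mm is ≤ 17 mm — resistant
Erythromycin 22 mm: ≥ 20 mm → Susceptible
Fosfomycin: 15 mm is ≤ 17 mm — resistant
Imipenem (18 mm) ≤ 18 mm ⇒ resistant
Amikacin (26 mm) ≥ 24 mm ⇒ Susceptible
Vancomycin: 16 mm is in 12–16 mm ⇒ intermediate
Oxacillin 17 mm: in 17–18 mm — I

S, I, R, S, R, R, S, I, I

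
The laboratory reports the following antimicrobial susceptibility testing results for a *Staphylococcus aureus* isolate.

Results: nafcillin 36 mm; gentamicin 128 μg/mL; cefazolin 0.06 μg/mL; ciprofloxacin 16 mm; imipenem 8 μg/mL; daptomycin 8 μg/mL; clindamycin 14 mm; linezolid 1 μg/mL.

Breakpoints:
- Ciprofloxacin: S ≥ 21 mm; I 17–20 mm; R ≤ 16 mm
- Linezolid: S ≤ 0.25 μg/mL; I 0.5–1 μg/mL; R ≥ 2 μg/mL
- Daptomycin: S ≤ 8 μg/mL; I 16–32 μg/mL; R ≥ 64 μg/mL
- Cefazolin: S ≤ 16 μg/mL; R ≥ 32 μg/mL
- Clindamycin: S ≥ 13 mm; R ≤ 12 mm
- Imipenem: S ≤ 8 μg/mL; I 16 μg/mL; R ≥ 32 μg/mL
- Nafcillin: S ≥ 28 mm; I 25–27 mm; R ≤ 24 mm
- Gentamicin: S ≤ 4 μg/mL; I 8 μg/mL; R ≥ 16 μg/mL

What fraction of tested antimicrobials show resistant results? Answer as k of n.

2 of 8

Nafcillin: 36 mm is ≥ 28 mm ⇒ susceptible
Gentamicin (128 μg/mL) ≥ 16 μg/mL → Resistant
Cefazolin 0.06 μg/mL: ≤ 16 μg/mL → susceptible
Ciprofloxacin: 16 mm is ≤ 16 mm → Resistant
Imipenem 8 μg/mL: ≤ 8 μg/mL ⇒ S
Daptomycin (8 μg/mL) ≤ 8 μg/mL ⇒ Susceptible
Clindamycin (14 mm) ≥ 13 mm — S
Linezolid 1 μg/mL: in 0.5–1 μg/mL → I
Resistant: 2/8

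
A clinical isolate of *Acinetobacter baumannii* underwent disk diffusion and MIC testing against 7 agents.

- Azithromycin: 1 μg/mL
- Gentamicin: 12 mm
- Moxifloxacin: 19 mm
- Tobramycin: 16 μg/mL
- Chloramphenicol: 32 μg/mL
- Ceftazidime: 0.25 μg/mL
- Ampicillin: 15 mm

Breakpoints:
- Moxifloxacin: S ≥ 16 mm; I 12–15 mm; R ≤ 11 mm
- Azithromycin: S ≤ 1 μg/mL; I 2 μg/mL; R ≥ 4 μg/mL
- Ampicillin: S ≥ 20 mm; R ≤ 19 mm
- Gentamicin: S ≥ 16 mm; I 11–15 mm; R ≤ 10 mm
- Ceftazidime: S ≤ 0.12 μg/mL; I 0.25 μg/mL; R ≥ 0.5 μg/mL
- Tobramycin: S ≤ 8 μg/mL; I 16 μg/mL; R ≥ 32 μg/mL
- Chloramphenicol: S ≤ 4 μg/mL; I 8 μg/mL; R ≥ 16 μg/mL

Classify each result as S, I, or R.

S, I, S, I, R, I, R

Azithromycin: 1 μg/mL is ≤ 1 μg/mL — Susceptible
Gentamicin (12 mm) in 11–15 mm ⇒ intermediate
Moxifloxacin (19 mm) ≥ 16 mm → susceptible
Tobramycin 16 μg/mL: = 16 μg/mL → intermediate
Chloramphenicol: 32 μg/mL is ≥ 16 μg/mL → Resistant
Ceftazidime 0.25 μg/mL: = 0.25 μg/mL → intermediate
Ampicillin (15 mm) ≤ 19 mm → resistant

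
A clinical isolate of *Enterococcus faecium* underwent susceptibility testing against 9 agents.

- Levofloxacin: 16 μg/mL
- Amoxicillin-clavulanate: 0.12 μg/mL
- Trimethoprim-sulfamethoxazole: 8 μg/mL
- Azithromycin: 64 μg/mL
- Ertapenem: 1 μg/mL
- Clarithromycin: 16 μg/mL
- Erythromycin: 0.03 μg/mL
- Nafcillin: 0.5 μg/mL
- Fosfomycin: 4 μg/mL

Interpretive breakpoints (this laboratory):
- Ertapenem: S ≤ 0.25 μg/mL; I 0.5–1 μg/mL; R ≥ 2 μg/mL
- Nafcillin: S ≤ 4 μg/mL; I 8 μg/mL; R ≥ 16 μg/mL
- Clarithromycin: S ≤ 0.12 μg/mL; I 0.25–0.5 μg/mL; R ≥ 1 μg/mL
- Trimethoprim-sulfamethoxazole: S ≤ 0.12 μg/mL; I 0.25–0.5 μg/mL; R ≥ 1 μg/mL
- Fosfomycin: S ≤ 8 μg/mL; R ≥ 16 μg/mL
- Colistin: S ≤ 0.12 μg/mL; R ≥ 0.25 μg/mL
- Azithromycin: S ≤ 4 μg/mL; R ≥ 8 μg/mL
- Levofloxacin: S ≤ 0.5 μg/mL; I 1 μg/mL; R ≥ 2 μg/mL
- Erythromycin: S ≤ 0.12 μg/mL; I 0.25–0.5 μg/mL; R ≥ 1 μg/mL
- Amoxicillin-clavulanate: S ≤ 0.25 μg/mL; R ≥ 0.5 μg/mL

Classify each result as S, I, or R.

Levofloxacin 16 μg/mL: ≥ 2 μg/mL — resistant
Amoxicillin-clavulanate (0.12 μg/mL) ≤ 0.25 μg/mL → S
Trimethoprim-sulfamethoxazole (8 μg/mL) ≥ 1 μg/mL → Resistant
Azithromycin (64 μg/mL) ≥ 8 μg/mL → Resistant
Ertapenem 1 μg/mL: in 0.5–1 μg/mL → intermediate
Clarithromycin (16 μg/mL) ≥ 1 μg/mL — Resistant
Erythromycin: 0.03 μg/mL is ≤ 0.12 μg/mL — susceptible
Nafcillin 0.5 μg/mL: ≤ 4 μg/mL — Susceptible
Fosfomycin 4 μg/mL: ≤ 8 μg/mL → S

R, S, R, R, I, R, S, S, S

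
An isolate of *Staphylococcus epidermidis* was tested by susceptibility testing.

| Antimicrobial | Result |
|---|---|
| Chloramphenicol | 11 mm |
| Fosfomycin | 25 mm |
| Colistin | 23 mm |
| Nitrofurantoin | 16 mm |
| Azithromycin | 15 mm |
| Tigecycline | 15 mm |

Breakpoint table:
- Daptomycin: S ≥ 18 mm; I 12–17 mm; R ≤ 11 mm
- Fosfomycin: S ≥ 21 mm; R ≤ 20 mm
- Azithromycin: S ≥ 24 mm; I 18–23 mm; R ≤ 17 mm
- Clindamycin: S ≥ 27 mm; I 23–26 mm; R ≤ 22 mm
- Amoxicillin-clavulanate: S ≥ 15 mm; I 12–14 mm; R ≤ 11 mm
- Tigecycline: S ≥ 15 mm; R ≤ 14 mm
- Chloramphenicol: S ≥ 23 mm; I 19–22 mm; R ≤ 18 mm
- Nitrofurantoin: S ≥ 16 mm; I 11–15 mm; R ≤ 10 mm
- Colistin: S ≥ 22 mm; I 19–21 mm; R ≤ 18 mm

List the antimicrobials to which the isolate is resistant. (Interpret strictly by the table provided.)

chloramphenicol, azithromycin

Chloramphenicol 11 mm: ≤ 18 mm ⇒ R
Fosfomycin (25 mm) ≥ 21 mm → Susceptible
Colistin (23 mm) ≥ 22 mm ⇒ Susceptible
Nitrofurantoin 16 mm: ≥ 16 mm — susceptible
Azithromycin (15 mm) ≤ 17 mm → R
Tigecycline (15 mm) ≥ 15 mm — S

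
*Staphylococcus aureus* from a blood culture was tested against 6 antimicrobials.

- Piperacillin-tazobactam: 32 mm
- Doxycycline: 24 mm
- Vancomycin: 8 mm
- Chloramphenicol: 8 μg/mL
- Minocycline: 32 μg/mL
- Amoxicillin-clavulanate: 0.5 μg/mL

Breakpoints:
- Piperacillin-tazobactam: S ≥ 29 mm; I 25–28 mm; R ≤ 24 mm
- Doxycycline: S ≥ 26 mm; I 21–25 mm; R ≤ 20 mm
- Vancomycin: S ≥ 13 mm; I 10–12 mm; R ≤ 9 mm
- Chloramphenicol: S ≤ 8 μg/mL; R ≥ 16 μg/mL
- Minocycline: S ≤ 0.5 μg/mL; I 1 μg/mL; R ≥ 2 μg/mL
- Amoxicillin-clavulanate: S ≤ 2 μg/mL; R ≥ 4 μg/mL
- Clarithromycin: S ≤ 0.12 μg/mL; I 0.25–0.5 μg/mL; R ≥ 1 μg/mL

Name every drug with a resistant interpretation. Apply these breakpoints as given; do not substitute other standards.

vancomycin, minocycline

Piperacillin-tazobactam (32 mm) ≥ 29 mm ⇒ Susceptible
Doxycycline (24 mm) in 21–25 mm → intermediate
Vancomycin (8 mm) ≤ 9 mm — Resistant
Chloramphenicol 8 μg/mL: ≤ 8 μg/mL ⇒ Susceptible
Minocycline 32 μg/mL: ≥ 2 μg/mL → R
Amoxicillin-clavulanate: 0.5 μg/mL is ≤ 2 μg/mL — S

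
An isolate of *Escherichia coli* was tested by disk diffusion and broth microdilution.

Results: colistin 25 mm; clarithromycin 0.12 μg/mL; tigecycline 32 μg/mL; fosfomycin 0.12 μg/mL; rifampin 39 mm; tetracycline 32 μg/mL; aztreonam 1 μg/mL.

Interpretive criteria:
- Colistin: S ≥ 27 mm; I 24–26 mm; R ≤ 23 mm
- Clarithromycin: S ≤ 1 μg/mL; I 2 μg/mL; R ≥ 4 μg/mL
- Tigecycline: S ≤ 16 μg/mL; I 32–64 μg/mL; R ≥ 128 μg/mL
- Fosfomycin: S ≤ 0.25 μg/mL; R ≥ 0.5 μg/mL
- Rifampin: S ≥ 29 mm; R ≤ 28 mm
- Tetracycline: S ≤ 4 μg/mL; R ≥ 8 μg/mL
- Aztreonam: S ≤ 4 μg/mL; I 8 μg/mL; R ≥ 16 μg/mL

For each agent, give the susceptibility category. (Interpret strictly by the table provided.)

Colistin 25 mm: in 24–26 mm ⇒ I
Clarithromycin (0.12 μg/mL) ≤ 1 μg/mL — Susceptible
Tigecycline 32 μg/mL: in 32–64 μg/mL — intermediate
Fosfomycin 0.12 μg/mL: ≤ 0.25 μg/mL → susceptible
Rifampin 39 mm: ≥ 29 mm — Susceptible
Tetracycline: 32 μg/mL is ≥ 8 μg/mL → Resistant
Aztreonam 1 μg/mL: ≤ 4 μg/mL — S

I, S, I, S, S, R, S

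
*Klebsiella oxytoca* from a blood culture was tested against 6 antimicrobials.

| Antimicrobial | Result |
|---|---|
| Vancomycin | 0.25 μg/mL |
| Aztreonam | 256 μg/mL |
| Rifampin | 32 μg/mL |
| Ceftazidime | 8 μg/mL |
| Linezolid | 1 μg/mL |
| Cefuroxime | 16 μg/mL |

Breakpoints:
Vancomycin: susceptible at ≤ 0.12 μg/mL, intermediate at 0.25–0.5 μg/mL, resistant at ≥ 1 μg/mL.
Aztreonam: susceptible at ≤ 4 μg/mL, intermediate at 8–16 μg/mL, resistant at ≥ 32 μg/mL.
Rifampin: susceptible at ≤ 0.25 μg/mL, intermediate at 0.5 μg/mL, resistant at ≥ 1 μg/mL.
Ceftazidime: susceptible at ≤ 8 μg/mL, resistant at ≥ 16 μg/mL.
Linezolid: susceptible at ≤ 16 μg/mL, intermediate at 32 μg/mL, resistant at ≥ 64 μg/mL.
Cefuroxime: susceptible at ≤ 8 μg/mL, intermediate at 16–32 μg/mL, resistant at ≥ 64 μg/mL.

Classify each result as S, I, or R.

I, R, R, S, S, I

Vancomycin 0.25 μg/mL: in 0.25–0.5 μg/mL → I
Aztreonam 256 μg/mL: ≥ 32 μg/mL ⇒ R
Rifampin: 32 μg/mL is ≥ 1 μg/mL — R
Ceftazidime (8 μg/mL) ≤ 8 μg/mL ⇒ susceptible
Linezolid: 1 μg/mL is ≤ 16 μg/mL ⇒ S
Cefuroxime: 16 μg/mL is in 16–32 μg/mL — Intermediate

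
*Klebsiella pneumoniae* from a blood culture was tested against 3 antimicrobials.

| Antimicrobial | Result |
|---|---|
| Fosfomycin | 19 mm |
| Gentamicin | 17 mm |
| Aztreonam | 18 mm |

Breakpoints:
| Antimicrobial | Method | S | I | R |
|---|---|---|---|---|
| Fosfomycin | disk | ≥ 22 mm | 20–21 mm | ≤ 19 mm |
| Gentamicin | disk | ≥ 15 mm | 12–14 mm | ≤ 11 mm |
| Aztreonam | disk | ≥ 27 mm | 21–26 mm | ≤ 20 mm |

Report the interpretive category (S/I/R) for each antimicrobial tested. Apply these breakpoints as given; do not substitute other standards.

R, S, R

Fosfomycin (19 mm) ≤ 19 mm — resistant
Gentamicin 17 mm: ≥ 15 mm ⇒ S
Aztreonam (18 mm) ≤ 20 mm → resistant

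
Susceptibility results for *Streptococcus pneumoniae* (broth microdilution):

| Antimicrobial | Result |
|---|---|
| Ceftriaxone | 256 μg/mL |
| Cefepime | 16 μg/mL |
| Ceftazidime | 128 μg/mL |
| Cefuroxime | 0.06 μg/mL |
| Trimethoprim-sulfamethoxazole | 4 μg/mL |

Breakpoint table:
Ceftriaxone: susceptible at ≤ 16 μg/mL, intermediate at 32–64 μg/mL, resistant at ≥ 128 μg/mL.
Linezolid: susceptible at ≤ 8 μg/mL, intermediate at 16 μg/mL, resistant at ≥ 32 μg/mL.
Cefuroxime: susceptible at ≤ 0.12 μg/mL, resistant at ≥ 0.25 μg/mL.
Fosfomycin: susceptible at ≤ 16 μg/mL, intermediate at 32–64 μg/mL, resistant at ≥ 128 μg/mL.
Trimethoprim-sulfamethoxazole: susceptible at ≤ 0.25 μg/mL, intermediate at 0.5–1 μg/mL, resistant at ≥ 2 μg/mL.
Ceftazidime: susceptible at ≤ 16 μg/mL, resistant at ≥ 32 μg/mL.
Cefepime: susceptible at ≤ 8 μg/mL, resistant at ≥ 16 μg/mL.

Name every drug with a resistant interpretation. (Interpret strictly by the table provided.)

Ceftriaxone (256 μg/mL) ≥ 128 μg/mL → Resistant
Cefepime: 16 μg/mL is ≥ 16 μg/mL ⇒ resistant
Ceftazidime (128 μg/mL) ≥ 32 μg/mL → resistant
Cefuroxime 0.06 μg/mL: ≤ 0.12 μg/mL → Susceptible
Trimethoprim-sulfamethoxazole (4 μg/mL) ≥ 2 μg/mL — R

ceftriaxone, cefepime, ceftazidime, trimethoprim-sulfamethoxazole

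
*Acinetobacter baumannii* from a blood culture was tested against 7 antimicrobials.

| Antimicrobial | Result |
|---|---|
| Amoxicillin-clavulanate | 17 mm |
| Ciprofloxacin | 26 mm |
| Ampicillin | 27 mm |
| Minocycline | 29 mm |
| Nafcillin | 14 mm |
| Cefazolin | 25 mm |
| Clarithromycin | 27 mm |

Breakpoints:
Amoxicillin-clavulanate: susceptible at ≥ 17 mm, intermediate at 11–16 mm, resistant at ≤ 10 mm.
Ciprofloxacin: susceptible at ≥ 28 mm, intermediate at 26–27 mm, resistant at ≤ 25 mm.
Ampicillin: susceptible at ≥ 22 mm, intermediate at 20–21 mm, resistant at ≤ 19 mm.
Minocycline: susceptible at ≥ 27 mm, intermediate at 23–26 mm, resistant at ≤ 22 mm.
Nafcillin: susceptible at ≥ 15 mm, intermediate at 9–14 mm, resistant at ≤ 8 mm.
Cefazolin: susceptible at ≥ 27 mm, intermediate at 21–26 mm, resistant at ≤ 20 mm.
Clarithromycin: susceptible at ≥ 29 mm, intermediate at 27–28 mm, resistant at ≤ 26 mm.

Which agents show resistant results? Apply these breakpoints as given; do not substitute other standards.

none

Amoxicillin-clavulanate: 17 mm is ≥ 17 mm ⇒ Susceptible
Ciprofloxacin (26 mm) in 26–27 mm — intermediate
Ampicillin: 27 mm is ≥ 22 mm — S
Minocycline: 29 mm is ≥ 27 mm → Susceptible
Nafcillin: 14 mm is in 9–14 mm ⇒ intermediate
Cefazolin (25 mm) in 21–26 mm → Intermediate
Clarithromycin: 27 mm is in 27–28 mm — Intermediate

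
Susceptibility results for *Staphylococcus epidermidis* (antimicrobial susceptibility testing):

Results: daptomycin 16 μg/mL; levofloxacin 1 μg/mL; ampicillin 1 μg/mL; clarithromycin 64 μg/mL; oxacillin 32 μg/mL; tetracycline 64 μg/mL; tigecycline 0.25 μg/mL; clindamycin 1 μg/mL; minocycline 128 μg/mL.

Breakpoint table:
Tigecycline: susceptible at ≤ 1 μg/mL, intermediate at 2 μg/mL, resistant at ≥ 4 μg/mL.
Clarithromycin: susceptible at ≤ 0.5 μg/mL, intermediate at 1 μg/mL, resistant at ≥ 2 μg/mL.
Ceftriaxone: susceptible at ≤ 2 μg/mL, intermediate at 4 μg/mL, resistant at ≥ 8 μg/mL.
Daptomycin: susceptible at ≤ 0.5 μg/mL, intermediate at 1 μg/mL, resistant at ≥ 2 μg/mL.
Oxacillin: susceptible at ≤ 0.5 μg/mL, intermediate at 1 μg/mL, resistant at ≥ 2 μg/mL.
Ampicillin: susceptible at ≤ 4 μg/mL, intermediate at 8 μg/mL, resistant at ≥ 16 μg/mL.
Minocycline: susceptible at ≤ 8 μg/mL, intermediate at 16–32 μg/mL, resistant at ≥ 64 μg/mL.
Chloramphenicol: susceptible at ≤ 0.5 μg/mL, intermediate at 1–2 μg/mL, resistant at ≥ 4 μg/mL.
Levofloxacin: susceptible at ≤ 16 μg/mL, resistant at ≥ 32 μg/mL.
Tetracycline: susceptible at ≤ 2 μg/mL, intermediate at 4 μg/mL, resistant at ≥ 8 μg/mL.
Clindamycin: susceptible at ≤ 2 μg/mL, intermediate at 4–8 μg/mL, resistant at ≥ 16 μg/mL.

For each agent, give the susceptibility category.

Daptomycin: 16 μg/mL is ≥ 2 μg/mL ⇒ R
Levofloxacin (1 μg/mL) ≤ 16 μg/mL → S
Ampicillin (1 μg/mL) ≤ 4 μg/mL — S
Clarithromycin: 64 μg/mL is ≥ 2 μg/mL ⇒ Resistant
Oxacillin (32 μg/mL) ≥ 2 μg/mL ⇒ Resistant
Tetracycline (64 μg/mL) ≥ 8 μg/mL ⇒ Resistant
Tigecycline 0.25 μg/mL: ≤ 1 μg/mL — susceptible
Clindamycin: 1 μg/mL is ≤ 2 μg/mL → susceptible
Minocycline 128 μg/mL: ≥ 64 μg/mL → R

R, S, S, R, R, R, S, S, R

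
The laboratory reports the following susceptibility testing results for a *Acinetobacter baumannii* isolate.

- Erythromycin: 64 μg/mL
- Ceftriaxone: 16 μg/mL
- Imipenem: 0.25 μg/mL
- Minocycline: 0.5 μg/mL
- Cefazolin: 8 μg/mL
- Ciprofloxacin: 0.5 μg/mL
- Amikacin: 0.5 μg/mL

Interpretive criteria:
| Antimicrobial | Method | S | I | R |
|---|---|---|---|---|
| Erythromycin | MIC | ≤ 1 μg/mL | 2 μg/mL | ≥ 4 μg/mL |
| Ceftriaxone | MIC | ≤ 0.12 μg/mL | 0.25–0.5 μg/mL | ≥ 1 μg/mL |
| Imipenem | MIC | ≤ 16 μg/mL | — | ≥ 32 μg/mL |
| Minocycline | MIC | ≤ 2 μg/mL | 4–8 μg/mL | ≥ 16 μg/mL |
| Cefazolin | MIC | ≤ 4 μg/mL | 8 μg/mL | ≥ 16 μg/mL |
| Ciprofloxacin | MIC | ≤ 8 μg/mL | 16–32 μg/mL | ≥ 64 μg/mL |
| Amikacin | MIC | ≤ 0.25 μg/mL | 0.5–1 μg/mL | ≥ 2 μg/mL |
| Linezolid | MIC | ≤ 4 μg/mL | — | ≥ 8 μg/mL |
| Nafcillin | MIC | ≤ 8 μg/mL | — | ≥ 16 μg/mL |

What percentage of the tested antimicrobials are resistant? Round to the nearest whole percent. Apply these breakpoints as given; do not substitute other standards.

29%

Erythromycin 64 μg/mL: ≥ 4 μg/mL ⇒ R
Ceftriaxone (16 μg/mL) ≥ 1 μg/mL ⇒ Resistant
Imipenem: 0.25 μg/mL is ≤ 16 μg/mL → S
Minocycline: 0.5 μg/mL is ≤ 2 μg/mL → Susceptible
Cefazolin 8 μg/mL: = 8 μg/mL — intermediate
Ciprofloxacin: 0.5 μg/mL is ≤ 8 μg/mL ⇒ Susceptible
Amikacin (0.5 μg/mL) in 0.5–1 μg/mL — I
Resistant: 2/7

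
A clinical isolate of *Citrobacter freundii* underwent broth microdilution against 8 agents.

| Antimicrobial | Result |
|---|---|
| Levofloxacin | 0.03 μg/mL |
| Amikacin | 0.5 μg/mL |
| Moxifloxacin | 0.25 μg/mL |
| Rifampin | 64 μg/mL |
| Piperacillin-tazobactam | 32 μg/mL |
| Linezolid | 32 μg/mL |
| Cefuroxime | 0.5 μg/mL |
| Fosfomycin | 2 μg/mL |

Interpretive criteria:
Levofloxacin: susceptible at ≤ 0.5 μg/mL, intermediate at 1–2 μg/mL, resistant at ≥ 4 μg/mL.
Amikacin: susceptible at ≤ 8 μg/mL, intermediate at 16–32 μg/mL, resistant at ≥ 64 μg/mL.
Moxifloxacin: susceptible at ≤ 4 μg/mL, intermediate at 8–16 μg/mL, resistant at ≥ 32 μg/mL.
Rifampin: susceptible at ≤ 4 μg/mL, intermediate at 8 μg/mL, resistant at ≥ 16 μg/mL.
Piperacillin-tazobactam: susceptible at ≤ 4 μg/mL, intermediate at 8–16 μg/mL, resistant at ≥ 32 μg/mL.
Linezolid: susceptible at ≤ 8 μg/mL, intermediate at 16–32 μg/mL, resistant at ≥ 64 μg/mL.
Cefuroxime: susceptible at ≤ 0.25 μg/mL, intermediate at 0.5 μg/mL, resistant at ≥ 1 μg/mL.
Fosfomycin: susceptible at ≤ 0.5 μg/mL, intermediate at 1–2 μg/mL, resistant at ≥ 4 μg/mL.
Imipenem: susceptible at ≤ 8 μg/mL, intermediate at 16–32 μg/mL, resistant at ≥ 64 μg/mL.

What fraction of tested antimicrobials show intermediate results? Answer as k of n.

3 of 8

Levofloxacin 0.03 μg/mL: ≤ 0.5 μg/mL ⇒ Susceptible
Amikacin 0.5 μg/mL: ≤ 8 μg/mL ⇒ susceptible
Moxifloxacin (0.25 μg/mL) ≤ 4 μg/mL — S
Rifampin: 64 μg/mL is ≥ 16 μg/mL — Resistant
Piperacillin-tazobactam 32 μg/mL: ≥ 32 μg/mL → R
Linezolid 32 μg/mL: in 16–32 μg/mL → I
Cefuroxime (0.5 μg/mL) = 0.5 μg/mL → I
Fosfomycin 2 μg/mL: in 1–2 μg/mL → intermediate
Intermediate: 3/8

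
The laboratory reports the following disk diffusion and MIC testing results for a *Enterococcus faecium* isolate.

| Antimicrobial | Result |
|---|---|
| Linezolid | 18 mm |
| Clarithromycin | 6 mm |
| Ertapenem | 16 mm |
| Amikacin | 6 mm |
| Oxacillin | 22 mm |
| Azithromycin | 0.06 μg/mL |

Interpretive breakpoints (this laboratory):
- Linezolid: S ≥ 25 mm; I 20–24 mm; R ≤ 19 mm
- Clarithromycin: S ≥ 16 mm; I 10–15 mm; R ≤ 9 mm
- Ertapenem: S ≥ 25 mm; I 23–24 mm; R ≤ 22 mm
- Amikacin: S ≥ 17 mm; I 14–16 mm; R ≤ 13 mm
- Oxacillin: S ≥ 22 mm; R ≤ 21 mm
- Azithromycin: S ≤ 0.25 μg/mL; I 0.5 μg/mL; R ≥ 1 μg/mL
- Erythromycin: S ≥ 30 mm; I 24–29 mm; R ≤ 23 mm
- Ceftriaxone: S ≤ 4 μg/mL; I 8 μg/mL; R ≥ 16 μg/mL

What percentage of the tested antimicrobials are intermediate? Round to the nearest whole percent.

0%

Linezolid (18 mm) ≤ 19 mm ⇒ resistant
Clarithromycin: 6 mm is ≤ 9 mm → R
Ertapenem: 16 mm is ≤ 22 mm ⇒ Resistant
Amikacin: 6 mm is ≤ 13 mm ⇒ Resistant
Oxacillin (22 mm) ≥ 22 mm — Susceptible
Azithromycin: 0.06 μg/mL is ≤ 0.25 μg/mL — S
Intermediate: 0/6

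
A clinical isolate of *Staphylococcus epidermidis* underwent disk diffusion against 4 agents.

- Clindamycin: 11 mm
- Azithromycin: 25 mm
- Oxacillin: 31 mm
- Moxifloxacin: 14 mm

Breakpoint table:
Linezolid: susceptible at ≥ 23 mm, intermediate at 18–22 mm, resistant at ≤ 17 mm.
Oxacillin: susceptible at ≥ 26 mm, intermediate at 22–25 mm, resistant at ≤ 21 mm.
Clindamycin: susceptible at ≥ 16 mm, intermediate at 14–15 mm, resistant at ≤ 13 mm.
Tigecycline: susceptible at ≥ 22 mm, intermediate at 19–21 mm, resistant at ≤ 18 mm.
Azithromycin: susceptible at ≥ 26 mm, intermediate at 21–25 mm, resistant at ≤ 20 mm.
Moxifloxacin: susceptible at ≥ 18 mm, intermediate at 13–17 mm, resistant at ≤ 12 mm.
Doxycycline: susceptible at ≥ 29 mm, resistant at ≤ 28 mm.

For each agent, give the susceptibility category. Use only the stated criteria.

Clindamycin (11 mm) ≤ 13 mm ⇒ R
Azithromycin: 25 mm is in 21–25 mm — I
Oxacillin 31 mm: ≥ 26 mm → S
Moxifloxacin (14 mm) in 13–17 mm ⇒ I

R, I, S, I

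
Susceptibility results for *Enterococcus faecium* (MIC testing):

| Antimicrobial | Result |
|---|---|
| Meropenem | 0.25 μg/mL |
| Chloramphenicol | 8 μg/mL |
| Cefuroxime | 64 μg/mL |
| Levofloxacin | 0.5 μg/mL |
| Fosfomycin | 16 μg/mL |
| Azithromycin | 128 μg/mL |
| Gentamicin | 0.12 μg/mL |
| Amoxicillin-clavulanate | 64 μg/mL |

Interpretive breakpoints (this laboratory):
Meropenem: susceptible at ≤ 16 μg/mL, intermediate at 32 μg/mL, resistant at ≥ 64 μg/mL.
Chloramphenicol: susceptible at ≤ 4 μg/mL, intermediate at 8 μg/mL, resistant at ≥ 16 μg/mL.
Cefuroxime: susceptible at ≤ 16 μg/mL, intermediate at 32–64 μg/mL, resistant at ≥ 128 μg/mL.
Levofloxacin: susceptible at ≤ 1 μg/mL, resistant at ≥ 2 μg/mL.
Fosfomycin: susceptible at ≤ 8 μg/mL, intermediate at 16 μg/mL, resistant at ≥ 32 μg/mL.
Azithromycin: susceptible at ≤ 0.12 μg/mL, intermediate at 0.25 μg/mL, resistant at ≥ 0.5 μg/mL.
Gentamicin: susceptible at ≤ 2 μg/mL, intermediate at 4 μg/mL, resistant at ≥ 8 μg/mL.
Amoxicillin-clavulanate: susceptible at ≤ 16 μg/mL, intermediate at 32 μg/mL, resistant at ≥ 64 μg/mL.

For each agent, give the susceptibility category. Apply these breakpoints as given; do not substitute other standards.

S, I, I, S, I, R, S, R

Meropenem (0.25 μg/mL) ≤ 16 μg/mL → susceptible
Chloramphenicol: 8 μg/mL is = 8 μg/mL — I
Cefuroxime: 64 μg/mL is in 32–64 μg/mL → intermediate
Levofloxacin (0.5 μg/mL) ≤ 1 μg/mL — susceptible
Fosfomycin: 16 μg/mL is = 16 μg/mL → Intermediate
Azithromycin 128 μg/mL: ≥ 0.5 μg/mL — resistant
Gentamicin 0.12 μg/mL: ≤ 2 μg/mL — susceptible
Amoxicillin-clavulanate 64 μg/mL: ≥ 64 μg/mL — R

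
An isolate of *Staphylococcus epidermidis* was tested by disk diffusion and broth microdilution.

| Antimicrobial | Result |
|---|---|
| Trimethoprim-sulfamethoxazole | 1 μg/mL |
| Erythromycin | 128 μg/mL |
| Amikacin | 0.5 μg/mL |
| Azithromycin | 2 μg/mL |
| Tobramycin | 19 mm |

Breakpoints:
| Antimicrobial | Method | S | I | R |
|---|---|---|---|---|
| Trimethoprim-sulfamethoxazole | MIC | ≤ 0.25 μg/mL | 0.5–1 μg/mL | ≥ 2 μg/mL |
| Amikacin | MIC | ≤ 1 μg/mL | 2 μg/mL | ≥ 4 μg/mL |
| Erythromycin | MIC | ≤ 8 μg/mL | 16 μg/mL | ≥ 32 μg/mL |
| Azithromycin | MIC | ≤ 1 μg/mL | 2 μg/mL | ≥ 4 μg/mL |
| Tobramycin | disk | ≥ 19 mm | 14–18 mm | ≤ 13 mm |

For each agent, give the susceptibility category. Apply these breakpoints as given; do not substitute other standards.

I, R, S, I, S

Trimethoprim-sulfamethoxazole 1 μg/mL: in 0.5–1 μg/mL — I
Erythromycin (128 μg/mL) ≥ 32 μg/mL → Resistant
Amikacin: 0.5 μg/mL is ≤ 1 μg/mL — Susceptible
Azithromycin: 2 μg/mL is = 2 μg/mL — intermediate
Tobramycin: 19 mm is ≥ 19 mm → S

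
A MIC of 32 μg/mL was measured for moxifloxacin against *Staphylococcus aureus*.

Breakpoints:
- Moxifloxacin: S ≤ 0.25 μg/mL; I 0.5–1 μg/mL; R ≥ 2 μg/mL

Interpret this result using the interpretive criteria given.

Moxifloxacin: 32 μg/mL is ≥ 2 μg/mL — resistant

R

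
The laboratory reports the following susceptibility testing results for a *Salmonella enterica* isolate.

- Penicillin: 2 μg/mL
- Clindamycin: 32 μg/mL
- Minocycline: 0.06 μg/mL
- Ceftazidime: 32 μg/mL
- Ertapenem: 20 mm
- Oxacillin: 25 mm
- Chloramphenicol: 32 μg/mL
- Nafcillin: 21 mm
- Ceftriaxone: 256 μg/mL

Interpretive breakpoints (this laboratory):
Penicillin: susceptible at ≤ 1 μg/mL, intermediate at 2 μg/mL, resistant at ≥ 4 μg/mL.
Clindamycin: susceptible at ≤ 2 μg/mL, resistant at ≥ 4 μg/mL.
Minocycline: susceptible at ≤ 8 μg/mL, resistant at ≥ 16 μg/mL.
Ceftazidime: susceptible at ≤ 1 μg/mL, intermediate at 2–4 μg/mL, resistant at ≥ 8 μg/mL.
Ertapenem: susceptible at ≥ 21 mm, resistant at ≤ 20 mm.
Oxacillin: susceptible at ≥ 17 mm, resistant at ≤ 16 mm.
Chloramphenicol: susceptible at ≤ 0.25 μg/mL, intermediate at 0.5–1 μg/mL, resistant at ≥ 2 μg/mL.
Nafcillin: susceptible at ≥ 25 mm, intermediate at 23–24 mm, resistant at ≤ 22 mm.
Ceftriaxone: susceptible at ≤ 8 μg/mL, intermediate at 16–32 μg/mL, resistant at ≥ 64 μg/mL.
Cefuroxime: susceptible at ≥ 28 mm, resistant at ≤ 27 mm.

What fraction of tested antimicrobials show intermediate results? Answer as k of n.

1 of 9

Penicillin 2 μg/mL: = 2 μg/mL — intermediate
Clindamycin 32 μg/mL: ≥ 4 μg/mL — Resistant
Minocycline: 0.06 μg/mL is ≤ 8 μg/mL — S
Ceftazidime 32 μg/mL: ≥ 8 μg/mL — Resistant
Ertapenem (20 mm) ≤ 20 mm — resistant
Oxacillin 25 mm: ≥ 17 mm → S
Chloramphenicol 32 μg/mL: ≥ 2 μg/mL — Resistant
Nafcillin: 21 mm is ≤ 22 mm — R
Ceftriaxone 256 μg/mL: ≥ 64 μg/mL ⇒ R
Intermediate: 1/9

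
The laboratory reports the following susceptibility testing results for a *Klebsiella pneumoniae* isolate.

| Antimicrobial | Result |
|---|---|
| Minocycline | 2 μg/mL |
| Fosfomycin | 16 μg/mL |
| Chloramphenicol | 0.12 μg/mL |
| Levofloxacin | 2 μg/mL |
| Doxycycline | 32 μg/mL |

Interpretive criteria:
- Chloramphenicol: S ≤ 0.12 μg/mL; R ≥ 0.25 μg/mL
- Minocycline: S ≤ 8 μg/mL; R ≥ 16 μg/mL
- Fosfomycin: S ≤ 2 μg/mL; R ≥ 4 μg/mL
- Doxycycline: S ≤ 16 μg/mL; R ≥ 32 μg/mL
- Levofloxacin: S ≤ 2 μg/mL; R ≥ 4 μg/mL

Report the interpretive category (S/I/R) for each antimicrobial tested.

S, R, S, S, R

Minocycline: 2 μg/mL is ≤ 8 μg/mL ⇒ susceptible
Fosfomycin 16 μg/mL: ≥ 4 μg/mL — Resistant
Chloramphenicol 0.12 μg/mL: ≤ 0.12 μg/mL ⇒ Susceptible
Levofloxacin (2 μg/mL) ≤ 2 μg/mL → susceptible
Doxycycline 32 μg/mL: ≥ 32 μg/mL ⇒ Resistant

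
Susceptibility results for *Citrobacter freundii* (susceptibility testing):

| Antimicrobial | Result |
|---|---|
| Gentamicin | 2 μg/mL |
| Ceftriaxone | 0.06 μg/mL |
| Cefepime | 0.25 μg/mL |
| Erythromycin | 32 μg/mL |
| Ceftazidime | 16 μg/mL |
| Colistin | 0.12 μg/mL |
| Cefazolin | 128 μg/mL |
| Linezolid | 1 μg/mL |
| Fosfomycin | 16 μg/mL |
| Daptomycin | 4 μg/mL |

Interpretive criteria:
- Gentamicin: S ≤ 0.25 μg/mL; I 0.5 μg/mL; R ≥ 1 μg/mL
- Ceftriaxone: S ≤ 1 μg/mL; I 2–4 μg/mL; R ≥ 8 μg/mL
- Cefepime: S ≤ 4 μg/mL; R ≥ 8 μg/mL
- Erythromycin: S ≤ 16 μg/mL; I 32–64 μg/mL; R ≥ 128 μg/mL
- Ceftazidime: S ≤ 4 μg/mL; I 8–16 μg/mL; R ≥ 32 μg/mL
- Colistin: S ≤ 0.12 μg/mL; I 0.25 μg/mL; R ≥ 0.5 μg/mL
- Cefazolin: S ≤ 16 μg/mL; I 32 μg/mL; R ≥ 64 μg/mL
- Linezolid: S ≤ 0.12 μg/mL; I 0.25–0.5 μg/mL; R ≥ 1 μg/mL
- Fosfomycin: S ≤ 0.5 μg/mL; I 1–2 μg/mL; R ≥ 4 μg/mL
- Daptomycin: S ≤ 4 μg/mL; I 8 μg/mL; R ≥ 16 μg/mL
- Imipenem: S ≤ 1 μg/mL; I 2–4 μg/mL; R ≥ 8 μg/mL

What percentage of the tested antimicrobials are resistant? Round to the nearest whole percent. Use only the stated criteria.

40%

Gentamicin 2 μg/mL: ≥ 1 μg/mL → Resistant
Ceftriaxone (0.06 μg/mL) ≤ 1 μg/mL → S
Cefepime 0.25 μg/mL: ≤ 4 μg/mL → susceptible
Erythromycin (32 μg/mL) in 32–64 μg/mL → I
Ceftazidime 16 μg/mL: in 8–16 μg/mL — intermediate
Colistin 0.12 μg/mL: ≤ 0.12 μg/mL — S
Cefazolin: 128 μg/mL is ≥ 64 μg/mL — resistant
Linezolid: 1 μg/mL is ≥ 1 μg/mL ⇒ resistant
Fosfomycin (16 μg/mL) ≥ 4 μg/mL → resistant
Daptomycin: 4 μg/mL is ≤ 4 μg/mL → susceptible
Resistant: 4/10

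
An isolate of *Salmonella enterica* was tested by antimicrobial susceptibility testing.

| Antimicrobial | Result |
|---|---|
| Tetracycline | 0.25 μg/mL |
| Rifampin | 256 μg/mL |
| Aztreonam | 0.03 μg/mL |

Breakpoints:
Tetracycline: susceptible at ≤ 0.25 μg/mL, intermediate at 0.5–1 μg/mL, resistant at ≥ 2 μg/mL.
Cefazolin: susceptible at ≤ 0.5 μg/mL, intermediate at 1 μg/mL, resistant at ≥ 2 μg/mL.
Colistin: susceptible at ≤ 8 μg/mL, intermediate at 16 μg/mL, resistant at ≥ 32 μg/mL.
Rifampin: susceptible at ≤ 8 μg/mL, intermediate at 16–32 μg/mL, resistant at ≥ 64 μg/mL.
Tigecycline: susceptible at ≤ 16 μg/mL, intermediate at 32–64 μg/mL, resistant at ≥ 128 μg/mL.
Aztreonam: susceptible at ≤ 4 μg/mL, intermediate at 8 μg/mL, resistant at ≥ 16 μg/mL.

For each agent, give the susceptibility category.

Tetracycline: 0.25 μg/mL is ≤ 0.25 μg/mL ⇒ S
Rifampin: 256 μg/mL is ≥ 64 μg/mL ⇒ Resistant
Aztreonam: 0.03 μg/mL is ≤ 4 μg/mL → susceptible

S, R, S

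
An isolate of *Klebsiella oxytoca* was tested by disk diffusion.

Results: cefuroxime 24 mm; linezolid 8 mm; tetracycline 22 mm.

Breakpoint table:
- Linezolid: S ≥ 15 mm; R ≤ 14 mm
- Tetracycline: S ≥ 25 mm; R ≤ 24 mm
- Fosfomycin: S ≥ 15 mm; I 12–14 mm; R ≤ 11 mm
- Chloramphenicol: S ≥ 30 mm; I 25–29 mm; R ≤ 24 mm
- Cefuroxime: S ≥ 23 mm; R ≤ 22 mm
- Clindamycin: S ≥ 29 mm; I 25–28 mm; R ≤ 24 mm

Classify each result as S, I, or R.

Cefuroxime 24 mm: ≥ 23 mm — S
Linezolid: 8 mm is ≤ 14 mm → R
Tetracycline: 22 mm is ≤ 24 mm ⇒ R

S, R, R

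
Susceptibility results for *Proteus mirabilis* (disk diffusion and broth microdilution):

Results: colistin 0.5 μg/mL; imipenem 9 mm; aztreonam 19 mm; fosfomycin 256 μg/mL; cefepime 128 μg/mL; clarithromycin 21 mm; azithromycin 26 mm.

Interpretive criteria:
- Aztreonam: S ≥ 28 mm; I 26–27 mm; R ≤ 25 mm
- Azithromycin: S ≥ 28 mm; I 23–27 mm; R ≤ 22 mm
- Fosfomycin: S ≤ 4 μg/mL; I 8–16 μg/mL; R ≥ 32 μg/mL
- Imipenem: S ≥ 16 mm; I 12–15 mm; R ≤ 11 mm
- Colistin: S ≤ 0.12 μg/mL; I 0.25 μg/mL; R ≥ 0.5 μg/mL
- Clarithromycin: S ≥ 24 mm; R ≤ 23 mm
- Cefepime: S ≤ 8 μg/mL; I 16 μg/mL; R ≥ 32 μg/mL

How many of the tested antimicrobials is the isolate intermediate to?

Colistin (0.5 μg/mL) ≥ 0.5 μg/mL → Resistant
Imipenem (9 mm) ≤ 11 mm — Resistant
Aztreonam (19 mm) ≤ 25 mm ⇒ R
Fosfomycin: 256 μg/mL is ≥ 32 μg/mL — R
Cefepime 128 μg/mL: ≥ 32 μg/mL → R
Clarithromycin (21 mm) ≤ 23 mm → resistant
Azithromycin 26 mm: in 23–27 mm ⇒ I
Intermediate: 1

1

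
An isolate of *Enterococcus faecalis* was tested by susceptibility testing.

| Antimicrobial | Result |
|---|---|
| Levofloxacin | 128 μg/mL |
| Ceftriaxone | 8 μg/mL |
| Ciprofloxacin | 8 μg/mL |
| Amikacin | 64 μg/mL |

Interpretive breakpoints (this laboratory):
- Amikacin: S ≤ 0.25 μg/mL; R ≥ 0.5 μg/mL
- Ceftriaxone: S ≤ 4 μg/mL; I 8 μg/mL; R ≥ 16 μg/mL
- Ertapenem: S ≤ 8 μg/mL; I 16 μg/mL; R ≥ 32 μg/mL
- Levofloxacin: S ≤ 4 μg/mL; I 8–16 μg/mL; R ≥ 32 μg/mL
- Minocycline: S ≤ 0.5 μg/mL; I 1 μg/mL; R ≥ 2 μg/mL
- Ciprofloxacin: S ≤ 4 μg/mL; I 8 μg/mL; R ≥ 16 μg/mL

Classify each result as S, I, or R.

Levofloxacin (128 μg/mL) ≥ 32 μg/mL ⇒ resistant
Ceftriaxone (8 μg/mL) = 8 μg/mL ⇒ Intermediate
Ciprofloxacin (8 μg/mL) = 8 μg/mL ⇒ Intermediate
Amikacin (64 μg/mL) ≥ 0.5 μg/mL → Resistant

R, I, I, R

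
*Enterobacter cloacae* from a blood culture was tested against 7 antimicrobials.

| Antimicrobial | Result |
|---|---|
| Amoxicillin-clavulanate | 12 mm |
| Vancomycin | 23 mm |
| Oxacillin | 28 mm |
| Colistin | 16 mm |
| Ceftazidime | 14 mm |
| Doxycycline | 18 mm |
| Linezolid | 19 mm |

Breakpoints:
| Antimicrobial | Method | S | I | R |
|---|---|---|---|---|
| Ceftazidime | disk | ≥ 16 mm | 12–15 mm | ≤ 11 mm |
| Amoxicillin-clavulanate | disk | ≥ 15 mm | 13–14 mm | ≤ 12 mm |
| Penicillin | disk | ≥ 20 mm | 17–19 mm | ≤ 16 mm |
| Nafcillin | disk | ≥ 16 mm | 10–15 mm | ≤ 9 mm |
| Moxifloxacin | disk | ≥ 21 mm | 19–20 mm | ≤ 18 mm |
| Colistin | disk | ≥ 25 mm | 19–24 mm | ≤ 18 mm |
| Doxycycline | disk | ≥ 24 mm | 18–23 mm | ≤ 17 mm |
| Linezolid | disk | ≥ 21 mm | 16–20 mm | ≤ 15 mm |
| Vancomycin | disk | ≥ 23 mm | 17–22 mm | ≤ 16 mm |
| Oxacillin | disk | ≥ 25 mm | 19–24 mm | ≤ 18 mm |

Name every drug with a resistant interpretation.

Amoxicillin-clavulanate (12 mm) ≤ 12 mm → Resistant
Vancomycin 23 mm: ≥ 23 mm → susceptible
Oxacillin: 28 mm is ≥ 25 mm ⇒ Susceptible
Colistin 16 mm: ≤ 18 mm ⇒ R
Ceftazidime (14 mm) in 12–15 mm — I
Doxycycline 18 mm: in 18–23 mm → Intermediate
Linezolid: 19 mm is in 16–20 mm → I

amoxicillin-clavulanate, colistin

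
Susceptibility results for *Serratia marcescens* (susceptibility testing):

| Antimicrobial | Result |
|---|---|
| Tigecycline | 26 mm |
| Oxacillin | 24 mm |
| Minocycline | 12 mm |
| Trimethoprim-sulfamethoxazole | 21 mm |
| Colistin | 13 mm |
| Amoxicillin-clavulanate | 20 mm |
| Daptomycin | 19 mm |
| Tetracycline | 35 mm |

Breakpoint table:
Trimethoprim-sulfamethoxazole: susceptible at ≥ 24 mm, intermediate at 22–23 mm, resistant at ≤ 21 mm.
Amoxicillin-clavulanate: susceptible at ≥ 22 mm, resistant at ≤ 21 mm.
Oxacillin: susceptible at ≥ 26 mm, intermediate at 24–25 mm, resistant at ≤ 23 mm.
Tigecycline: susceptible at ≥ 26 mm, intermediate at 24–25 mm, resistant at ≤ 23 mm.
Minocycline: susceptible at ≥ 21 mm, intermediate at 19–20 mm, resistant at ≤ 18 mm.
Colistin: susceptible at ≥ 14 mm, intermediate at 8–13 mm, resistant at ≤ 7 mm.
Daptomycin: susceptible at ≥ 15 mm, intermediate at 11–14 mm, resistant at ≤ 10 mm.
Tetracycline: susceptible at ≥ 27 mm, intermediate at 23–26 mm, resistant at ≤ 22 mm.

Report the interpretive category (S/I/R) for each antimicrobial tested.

S, I, R, R, I, R, S, S

Tigecycline (26 mm) ≥ 26 mm — Susceptible
Oxacillin: 24 mm is in 24–25 mm ⇒ Intermediate
Minocycline (12 mm) ≤ 18 mm — resistant
Trimethoprim-sulfamethoxazole (21 mm) ≤ 21 mm → resistant
Colistin 13 mm: in 8–13 mm — Intermediate
Amoxicillin-clavulanate (20 mm) ≤ 21 mm ⇒ Resistant
Daptomycin: 19 mm is ≥ 15 mm ⇒ S
Tetracycline 35 mm: ≥ 27 mm ⇒ susceptible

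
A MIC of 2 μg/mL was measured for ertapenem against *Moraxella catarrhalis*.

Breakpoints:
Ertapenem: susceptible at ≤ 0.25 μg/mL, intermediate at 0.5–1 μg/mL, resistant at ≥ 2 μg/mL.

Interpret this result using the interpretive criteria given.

Resistant

Ertapenem (2 μg/mL) ≥ 2 μg/mL → R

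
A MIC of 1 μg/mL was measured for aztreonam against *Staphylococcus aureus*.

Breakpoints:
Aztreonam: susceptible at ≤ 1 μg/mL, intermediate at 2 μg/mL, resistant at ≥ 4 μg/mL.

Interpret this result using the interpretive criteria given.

S

Aztreonam 1 μg/mL: ≤ 1 μg/mL → S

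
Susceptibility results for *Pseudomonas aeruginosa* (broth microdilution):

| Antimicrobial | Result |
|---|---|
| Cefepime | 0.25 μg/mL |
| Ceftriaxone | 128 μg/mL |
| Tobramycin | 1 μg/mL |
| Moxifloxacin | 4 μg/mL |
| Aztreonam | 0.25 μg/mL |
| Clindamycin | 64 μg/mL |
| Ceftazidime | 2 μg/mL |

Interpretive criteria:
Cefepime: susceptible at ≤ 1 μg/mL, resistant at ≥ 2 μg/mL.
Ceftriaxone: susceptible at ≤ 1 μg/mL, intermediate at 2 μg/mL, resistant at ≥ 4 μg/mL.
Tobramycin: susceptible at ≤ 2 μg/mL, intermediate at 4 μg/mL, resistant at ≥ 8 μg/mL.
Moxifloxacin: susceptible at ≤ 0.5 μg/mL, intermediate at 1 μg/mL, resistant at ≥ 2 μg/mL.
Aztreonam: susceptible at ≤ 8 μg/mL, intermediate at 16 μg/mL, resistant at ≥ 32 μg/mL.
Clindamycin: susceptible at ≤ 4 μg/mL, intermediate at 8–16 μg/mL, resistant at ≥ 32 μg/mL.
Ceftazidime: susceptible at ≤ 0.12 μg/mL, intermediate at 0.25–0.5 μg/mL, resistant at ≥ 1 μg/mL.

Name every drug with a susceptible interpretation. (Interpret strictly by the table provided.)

Cefepime 0.25 μg/mL: ≤ 1 μg/mL ⇒ susceptible
Ceftriaxone 128 μg/mL: ≥ 4 μg/mL — Resistant
Tobramycin (1 μg/mL) ≤ 2 μg/mL — Susceptible
Moxifloxacin: 4 μg/mL is ≥ 2 μg/mL — resistant
Aztreonam: 0.25 μg/mL is ≤ 8 μg/mL — Susceptible
Clindamycin: 64 μg/mL is ≥ 32 μg/mL ⇒ resistant
Ceftazidime (2 μg/mL) ≥ 1 μg/mL — R

cefepime, tobramycin, aztreonam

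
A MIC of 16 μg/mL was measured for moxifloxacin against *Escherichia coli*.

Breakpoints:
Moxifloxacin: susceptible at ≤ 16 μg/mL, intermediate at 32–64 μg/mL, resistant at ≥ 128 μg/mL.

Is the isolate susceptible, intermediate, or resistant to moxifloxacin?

Moxifloxacin (16 μg/mL) ≤ 16 μg/mL ⇒ Susceptible

S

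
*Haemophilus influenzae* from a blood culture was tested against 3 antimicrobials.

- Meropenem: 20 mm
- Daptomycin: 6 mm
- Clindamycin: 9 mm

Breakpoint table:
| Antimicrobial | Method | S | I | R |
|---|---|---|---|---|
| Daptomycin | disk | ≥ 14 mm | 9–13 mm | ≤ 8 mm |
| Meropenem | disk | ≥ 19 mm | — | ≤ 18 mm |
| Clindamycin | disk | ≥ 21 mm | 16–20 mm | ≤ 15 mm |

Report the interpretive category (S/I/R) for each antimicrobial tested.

S, R, R

Meropenem: 20 mm is ≥ 19 mm ⇒ susceptible
Daptomycin 6 mm: ≤ 8 mm → R
Clindamycin 9 mm: ≤ 15 mm → resistant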